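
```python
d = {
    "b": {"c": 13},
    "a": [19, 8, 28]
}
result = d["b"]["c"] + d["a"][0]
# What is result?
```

Trace (tracking result):
d = {'b': {'c': 13}, 'a': [19, 8, 28]}  # -> d = {'b': {'c': 13}, 'a': [19, 8, 28]}
result = d['b']['c'] + d['a'][0]  # -> result = 32

Answer: 32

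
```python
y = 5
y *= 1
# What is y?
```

Answer: 5

Derivation:
Trace (tracking y):
y = 5  # -> y = 5
y *= 1  # -> y = 5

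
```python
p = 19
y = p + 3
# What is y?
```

Answer: 22

Derivation:
Trace (tracking y):
p = 19  # -> p = 19
y = p + 3  # -> y = 22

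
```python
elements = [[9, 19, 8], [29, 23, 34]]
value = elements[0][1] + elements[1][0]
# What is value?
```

Trace (tracking value):
elements = [[9, 19, 8], [29, 23, 34]]  # -> elements = [[9, 19, 8], [29, 23, 34]]
value = elements[0][1] + elements[1][0]  # -> value = 48

Answer: 48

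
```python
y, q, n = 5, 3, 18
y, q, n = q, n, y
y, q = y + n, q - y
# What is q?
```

Answer: 15

Derivation:
Trace (tracking q):
y, q, n = (5, 3, 18)  # -> y = 5, q = 3, n = 18
y, q, n = (q, n, y)  # -> y = 3, q = 18, n = 5
y, q = (y + n, q - y)  # -> y = 8, q = 15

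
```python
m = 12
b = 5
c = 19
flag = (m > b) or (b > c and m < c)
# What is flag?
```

Trace (tracking flag):
m = 12  # -> m = 12
b = 5  # -> b = 5
c = 19  # -> c = 19
flag = m > b or (b > c and m < c)  # -> flag = True

Answer: True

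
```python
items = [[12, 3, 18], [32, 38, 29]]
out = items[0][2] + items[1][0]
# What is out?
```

Answer: 50

Derivation:
Trace (tracking out):
items = [[12, 3, 18], [32, 38, 29]]  # -> items = [[12, 3, 18], [32, 38, 29]]
out = items[0][2] + items[1][0]  # -> out = 50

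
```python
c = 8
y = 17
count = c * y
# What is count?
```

Trace (tracking count):
c = 8  # -> c = 8
y = 17  # -> y = 17
count = c * y  # -> count = 136

Answer: 136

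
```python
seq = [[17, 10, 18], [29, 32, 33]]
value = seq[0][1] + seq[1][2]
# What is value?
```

Answer: 43

Derivation:
Trace (tracking value):
seq = [[17, 10, 18], [29, 32, 33]]  # -> seq = [[17, 10, 18], [29, 32, 33]]
value = seq[0][1] + seq[1][2]  # -> value = 43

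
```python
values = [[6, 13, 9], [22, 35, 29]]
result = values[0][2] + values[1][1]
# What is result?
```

Trace (tracking result):
values = [[6, 13, 9], [22, 35, 29]]  # -> values = [[6, 13, 9], [22, 35, 29]]
result = values[0][2] + values[1][1]  # -> result = 44

Answer: 44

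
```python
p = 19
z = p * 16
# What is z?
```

Answer: 304

Derivation:
Trace (tracking z):
p = 19  # -> p = 19
z = p * 16  # -> z = 304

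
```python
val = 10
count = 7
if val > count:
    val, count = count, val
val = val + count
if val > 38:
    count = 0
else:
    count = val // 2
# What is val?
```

Answer: 17

Derivation:
Trace (tracking val):
val = 10  # -> val = 10
count = 7  # -> count = 7
if val > count:  # condition is True
    val, count = (count, val)  # -> val = 7, count = 10
val = val + count  # -> val = 17
if val > 38:  # condition is False
else:
    count = val // 2  # -> count = 8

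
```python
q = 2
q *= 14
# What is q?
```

Answer: 28

Derivation:
Trace (tracking q):
q = 2  # -> q = 2
q *= 14  # -> q = 28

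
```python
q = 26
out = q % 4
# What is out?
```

Answer: 2

Derivation:
Trace (tracking out):
q = 26  # -> q = 26
out = q % 4  # -> out = 2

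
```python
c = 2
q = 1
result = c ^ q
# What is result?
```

Trace (tracking result):
c = 2  # -> c = 2
q = 1  # -> q = 1
result = c ^ q  # -> result = 3

Answer: 3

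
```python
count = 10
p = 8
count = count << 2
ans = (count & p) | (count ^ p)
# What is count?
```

Answer: 40

Derivation:
Trace (tracking count):
count = 10  # -> count = 10
p = 8  # -> p = 8
count = count << 2  # -> count = 40
ans = count & p | count ^ p  # -> ans = 40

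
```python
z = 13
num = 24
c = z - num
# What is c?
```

Answer: -11

Derivation:
Trace (tracking c):
z = 13  # -> z = 13
num = 24  # -> num = 24
c = z - num  # -> c = -11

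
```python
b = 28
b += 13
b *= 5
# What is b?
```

Answer: 205

Derivation:
Trace (tracking b):
b = 28  # -> b = 28
b += 13  # -> b = 41
b *= 5  # -> b = 205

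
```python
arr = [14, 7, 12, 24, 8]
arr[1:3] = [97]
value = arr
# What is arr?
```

Trace (tracking arr):
arr = [14, 7, 12, 24, 8]  # -> arr = [14, 7, 12, 24, 8]
arr[1:3] = [97]  # -> arr = [14, 97, 24, 8]
value = arr  # -> value = [14, 97, 24, 8]

Answer: [14, 97, 24, 8]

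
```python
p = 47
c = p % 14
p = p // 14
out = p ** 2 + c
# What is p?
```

Answer: 3

Derivation:
Trace (tracking p):
p = 47  # -> p = 47
c = p % 14  # -> c = 5
p = p // 14  # -> p = 3
out = p ** 2 + c  # -> out = 14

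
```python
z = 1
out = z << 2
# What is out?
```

Answer: 4

Derivation:
Trace (tracking out):
z = 1  # -> z = 1
out = z << 2  # -> out = 4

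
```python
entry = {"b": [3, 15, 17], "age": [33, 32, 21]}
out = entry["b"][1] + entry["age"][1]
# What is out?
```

Answer: 47

Derivation:
Trace (tracking out):
entry = {'b': [3, 15, 17], 'age': [33, 32, 21]}  # -> entry = {'b': [3, 15, 17], 'age': [33, 32, 21]}
out = entry['b'][1] + entry['age'][1]  # -> out = 47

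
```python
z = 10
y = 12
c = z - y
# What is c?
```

Answer: -2

Derivation:
Trace (tracking c):
z = 10  # -> z = 10
y = 12  # -> y = 12
c = z - y  # -> c = -2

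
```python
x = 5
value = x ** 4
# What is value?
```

Trace (tracking value):
x = 5  # -> x = 5
value = x ** 4  # -> value = 625

Answer: 625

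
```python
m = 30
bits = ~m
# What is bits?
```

Answer: -31

Derivation:
Trace (tracking bits):
m = 30  # -> m = 30
bits = ~m  # -> bits = -31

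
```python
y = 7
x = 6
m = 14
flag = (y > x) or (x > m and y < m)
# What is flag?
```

Trace (tracking flag):
y = 7  # -> y = 7
x = 6  # -> x = 6
m = 14  # -> m = 14
flag = y > x or (x > m and y < m)  # -> flag = True

Answer: True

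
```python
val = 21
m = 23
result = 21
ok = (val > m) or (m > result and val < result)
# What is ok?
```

Trace (tracking ok):
val = 21  # -> val = 21
m = 23  # -> m = 23
result = 21  # -> result = 21
ok = val > m or (m > result and val < result)  # -> ok = False

Answer: False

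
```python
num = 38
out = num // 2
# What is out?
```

Answer: 19

Derivation:
Trace (tracking out):
num = 38  # -> num = 38
out = num // 2  # -> out = 19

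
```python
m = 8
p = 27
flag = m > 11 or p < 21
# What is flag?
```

Answer: False

Derivation:
Trace (tracking flag):
m = 8  # -> m = 8
p = 27  # -> p = 27
flag = m > 11 or p < 21  # -> flag = False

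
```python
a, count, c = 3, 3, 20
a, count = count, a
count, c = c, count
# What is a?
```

Answer: 3

Derivation:
Trace (tracking a):
a, count, c = (3, 3, 20)  # -> a = 3, count = 3, c = 20
a, count = (count, a)  # -> a = 3, count = 3
count, c = (c, count)  # -> count = 20, c = 3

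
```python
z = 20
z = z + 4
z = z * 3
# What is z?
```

Trace (tracking z):
z = 20  # -> z = 20
z = z + 4  # -> z = 24
z = z * 3  # -> z = 72

Answer: 72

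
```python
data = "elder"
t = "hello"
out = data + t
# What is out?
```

Answer: 'elderhello'

Derivation:
Trace (tracking out):
data = 'elder'  # -> data = 'elder'
t = 'hello'  # -> t = 'hello'
out = data + t  # -> out = 'elderhello'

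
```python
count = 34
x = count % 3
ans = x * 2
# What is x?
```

Trace (tracking x):
count = 34  # -> count = 34
x = count % 3  # -> x = 1
ans = x * 2  # -> ans = 2

Answer: 1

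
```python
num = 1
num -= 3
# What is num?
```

Answer: -2

Derivation:
Trace (tracking num):
num = 1  # -> num = 1
num -= 3  # -> num = -2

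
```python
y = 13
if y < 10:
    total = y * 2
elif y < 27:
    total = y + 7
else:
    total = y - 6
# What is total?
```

Trace (tracking total):
y = 13  # -> y = 13
if y < 10:  # condition is False
elif y < 27:  # condition is True
    total = y + 7  # -> total = 20

Answer: 20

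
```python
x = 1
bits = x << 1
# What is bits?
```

Trace (tracking bits):
x = 1  # -> x = 1
bits = x << 1  # -> bits = 2

Answer: 2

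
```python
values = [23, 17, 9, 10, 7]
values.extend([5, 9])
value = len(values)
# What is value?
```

Answer: 7

Derivation:
Trace (tracking value):
values = [23, 17, 9, 10, 7]  # -> values = [23, 17, 9, 10, 7]
values.extend([5, 9])  # -> values = [23, 17, 9, 10, 7, 5, 9]
value = len(values)  # -> value = 7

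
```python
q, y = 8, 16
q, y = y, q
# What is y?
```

Answer: 8

Derivation:
Trace (tracking y):
q, y = (8, 16)  # -> q = 8, y = 16
q, y = (y, q)  # -> q = 16, y = 8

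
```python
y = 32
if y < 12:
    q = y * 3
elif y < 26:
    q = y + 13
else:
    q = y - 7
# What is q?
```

Answer: 25

Derivation:
Trace (tracking q):
y = 32  # -> y = 32
if y < 12:  # condition is False
elif y < 26:  # condition is False
else:
    q = y - 7  # -> q = 25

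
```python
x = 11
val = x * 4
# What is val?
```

Answer: 44

Derivation:
Trace (tracking val):
x = 11  # -> x = 11
val = x * 4  # -> val = 44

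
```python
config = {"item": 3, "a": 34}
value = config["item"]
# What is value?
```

Trace (tracking value):
config = {'item': 3, 'a': 34}  # -> config = {'item': 3, 'a': 34}
value = config['item']  # -> value = 3

Answer: 3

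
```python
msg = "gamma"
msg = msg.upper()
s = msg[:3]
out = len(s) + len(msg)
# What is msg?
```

Trace (tracking msg):
msg = 'gamma'  # -> msg = 'gamma'
msg = msg.upper()  # -> msg = 'GAMMA'
s = msg[:3]  # -> s = 'GAM'
out = len(s) + len(msg)  # -> out = 8

Answer: 'GAMMA'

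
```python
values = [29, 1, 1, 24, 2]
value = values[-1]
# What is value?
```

Answer: 2

Derivation:
Trace (tracking value):
values = [29, 1, 1, 24, 2]  # -> values = [29, 1, 1, 24, 2]
value = values[-1]  # -> value = 2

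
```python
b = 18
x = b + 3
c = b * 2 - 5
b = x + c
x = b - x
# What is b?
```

Answer: 52

Derivation:
Trace (tracking b):
b = 18  # -> b = 18
x = b + 3  # -> x = 21
c = b * 2 - 5  # -> c = 31
b = x + c  # -> b = 52
x = b - x  # -> x = 31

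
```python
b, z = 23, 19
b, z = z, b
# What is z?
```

Answer: 23

Derivation:
Trace (tracking z):
b, z = (23, 19)  # -> b = 23, z = 19
b, z = (z, b)  # -> b = 19, z = 23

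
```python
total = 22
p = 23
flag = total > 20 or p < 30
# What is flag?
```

Answer: True

Derivation:
Trace (tracking flag):
total = 22  # -> total = 22
p = 23  # -> p = 23
flag = total > 20 or p < 30  # -> flag = True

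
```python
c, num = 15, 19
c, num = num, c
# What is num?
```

Trace (tracking num):
c, num = (15, 19)  # -> c = 15, num = 19
c, num = (num, c)  # -> c = 19, num = 15

Answer: 15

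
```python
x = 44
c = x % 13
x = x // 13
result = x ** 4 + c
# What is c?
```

Trace (tracking c):
x = 44  # -> x = 44
c = x % 13  # -> c = 5
x = x // 13  # -> x = 3
result = x ** 4 + c  # -> result = 86

Answer: 5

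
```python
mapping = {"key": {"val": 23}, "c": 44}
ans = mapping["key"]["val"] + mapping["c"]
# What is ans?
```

Answer: 67

Derivation:
Trace (tracking ans):
mapping = {'key': {'val': 23}, 'c': 44}  # -> mapping = {'key': {'val': 23}, 'c': 44}
ans = mapping['key']['val'] + mapping['c']  # -> ans = 67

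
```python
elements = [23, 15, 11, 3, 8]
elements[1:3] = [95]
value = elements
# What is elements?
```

Trace (tracking elements):
elements = [23, 15, 11, 3, 8]  # -> elements = [23, 15, 11, 3, 8]
elements[1:3] = [95]  # -> elements = [23, 95, 3, 8]
value = elements  # -> value = [23, 95, 3, 8]

Answer: [23, 95, 3, 8]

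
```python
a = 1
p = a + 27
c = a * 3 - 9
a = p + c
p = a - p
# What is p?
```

Answer: -6

Derivation:
Trace (tracking p):
a = 1  # -> a = 1
p = a + 27  # -> p = 28
c = a * 3 - 9  # -> c = -6
a = p + c  # -> a = 22
p = a - p  # -> p = -6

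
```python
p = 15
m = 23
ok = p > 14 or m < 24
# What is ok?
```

Trace (tracking ok):
p = 15  # -> p = 15
m = 23  # -> m = 23
ok = p > 14 or m < 24  # -> ok = True

Answer: True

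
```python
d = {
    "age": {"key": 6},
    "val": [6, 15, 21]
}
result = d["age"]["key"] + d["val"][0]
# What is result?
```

Trace (tracking result):
d = {'age': {'key': 6}, 'val': [6, 15, 21]}  # -> d = {'age': {'key': 6}, 'val': [6, 15, 21]}
result = d['age']['key'] + d['val'][0]  # -> result = 12

Answer: 12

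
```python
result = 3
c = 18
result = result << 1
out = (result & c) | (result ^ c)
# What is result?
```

Trace (tracking result):
result = 3  # -> result = 3
c = 18  # -> c = 18
result = result << 1  # -> result = 6
out = result & c | result ^ c  # -> out = 22

Answer: 6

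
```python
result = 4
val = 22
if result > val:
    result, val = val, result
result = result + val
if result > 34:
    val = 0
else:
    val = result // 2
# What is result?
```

Answer: 26

Derivation:
Trace (tracking result):
result = 4  # -> result = 4
val = 22  # -> val = 22
if result > val:  # condition is False
result = result + val  # -> result = 26
if result > 34:  # condition is False
else:
    val = result // 2  # -> val = 13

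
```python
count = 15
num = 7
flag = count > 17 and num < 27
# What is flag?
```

Trace (tracking flag):
count = 15  # -> count = 15
num = 7  # -> num = 7
flag = count > 17 and num < 27  # -> flag = False

Answer: False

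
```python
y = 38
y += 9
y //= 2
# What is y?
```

Trace (tracking y):
y = 38  # -> y = 38
y += 9  # -> y = 47
y //= 2  # -> y = 23

Answer: 23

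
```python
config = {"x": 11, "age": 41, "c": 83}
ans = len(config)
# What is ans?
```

Trace (tracking ans):
config = {'x': 11, 'age': 41, 'c': 83}  # -> config = {'x': 11, 'age': 41, 'c': 83}
ans = len(config)  # -> ans = 3

Answer: 3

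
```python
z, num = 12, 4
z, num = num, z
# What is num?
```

Trace (tracking num):
z, num = (12, 4)  # -> z = 12, num = 4
z, num = (num, z)  # -> z = 4, num = 12

Answer: 12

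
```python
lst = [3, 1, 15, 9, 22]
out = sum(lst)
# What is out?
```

Answer: 50

Derivation:
Trace (tracking out):
lst = [3, 1, 15, 9, 22]  # -> lst = [3, 1, 15, 9, 22]
out = sum(lst)  # -> out = 50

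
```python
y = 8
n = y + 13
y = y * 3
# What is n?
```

Trace (tracking n):
y = 8  # -> y = 8
n = y + 13  # -> n = 21
y = y * 3  # -> y = 24

Answer: 21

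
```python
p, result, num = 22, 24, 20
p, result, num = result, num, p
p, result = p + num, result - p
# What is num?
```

Answer: 22

Derivation:
Trace (tracking num):
p, result, num = (22, 24, 20)  # -> p = 22, result = 24, num = 20
p, result, num = (result, num, p)  # -> p = 24, result = 20, num = 22
p, result = (p + num, result - p)  # -> p = 46, result = -4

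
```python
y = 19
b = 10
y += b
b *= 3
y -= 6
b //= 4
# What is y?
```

Trace (tracking y):
y = 19  # -> y = 19
b = 10  # -> b = 10
y += b  # -> y = 29
b *= 3  # -> b = 30
y -= 6  # -> y = 23
b //= 4  # -> b = 7

Answer: 23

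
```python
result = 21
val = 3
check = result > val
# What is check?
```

Answer: True

Derivation:
Trace (tracking check):
result = 21  # -> result = 21
val = 3  # -> val = 3
check = result > val  # -> check = True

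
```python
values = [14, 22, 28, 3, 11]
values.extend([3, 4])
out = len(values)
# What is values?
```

Answer: [14, 22, 28, 3, 11, 3, 4]

Derivation:
Trace (tracking values):
values = [14, 22, 28, 3, 11]  # -> values = [14, 22, 28, 3, 11]
values.extend([3, 4])  # -> values = [14, 22, 28, 3, 11, 3, 4]
out = len(values)  # -> out = 7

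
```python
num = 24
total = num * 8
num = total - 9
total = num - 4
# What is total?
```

Trace (tracking total):
num = 24  # -> num = 24
total = num * 8  # -> total = 192
num = total - 9  # -> num = 183
total = num - 4  # -> total = 179

Answer: 179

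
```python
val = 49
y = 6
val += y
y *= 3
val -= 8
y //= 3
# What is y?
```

Answer: 6

Derivation:
Trace (tracking y):
val = 49  # -> val = 49
y = 6  # -> y = 6
val += y  # -> val = 55
y *= 3  # -> y = 18
val -= 8  # -> val = 47
y //= 3  # -> y = 6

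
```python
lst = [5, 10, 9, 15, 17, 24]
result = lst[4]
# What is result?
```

Trace (tracking result):
lst = [5, 10, 9, 15, 17, 24]  # -> lst = [5, 10, 9, 15, 17, 24]
result = lst[4]  # -> result = 17

Answer: 17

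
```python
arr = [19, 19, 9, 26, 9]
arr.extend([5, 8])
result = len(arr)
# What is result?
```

Trace (tracking result):
arr = [19, 19, 9, 26, 9]  # -> arr = [19, 19, 9, 26, 9]
arr.extend([5, 8])  # -> arr = [19, 19, 9, 26, 9, 5, 8]
result = len(arr)  # -> result = 7

Answer: 7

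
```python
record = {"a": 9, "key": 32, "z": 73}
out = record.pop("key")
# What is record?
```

Answer: {'a': 9, 'z': 73}

Derivation:
Trace (tracking record):
record = {'a': 9, 'key': 32, 'z': 73}  # -> record = {'a': 9, 'key': 32, 'z': 73}
out = record.pop('key')  # -> out = 32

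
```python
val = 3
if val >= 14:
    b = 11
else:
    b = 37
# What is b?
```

Trace (tracking b):
val = 3  # -> val = 3
if val >= 14:  # condition is False
else:
    b = 37  # -> b = 37

Answer: 37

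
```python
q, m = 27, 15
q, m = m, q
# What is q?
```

Answer: 15

Derivation:
Trace (tracking q):
q, m = (27, 15)  # -> q = 27, m = 15
q, m = (m, q)  # -> q = 15, m = 27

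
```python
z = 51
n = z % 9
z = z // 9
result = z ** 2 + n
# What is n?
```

Trace (tracking n):
z = 51  # -> z = 51
n = z % 9  # -> n = 6
z = z // 9  # -> z = 5
result = z ** 2 + n  # -> result = 31

Answer: 6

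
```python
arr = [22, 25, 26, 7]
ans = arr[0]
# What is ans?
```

Answer: 22

Derivation:
Trace (tracking ans):
arr = [22, 25, 26, 7]  # -> arr = [22, 25, 26, 7]
ans = arr[0]  # -> ans = 22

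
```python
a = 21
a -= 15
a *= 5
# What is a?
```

Answer: 30

Derivation:
Trace (tracking a):
a = 21  # -> a = 21
a -= 15  # -> a = 6
a *= 5  # -> a = 30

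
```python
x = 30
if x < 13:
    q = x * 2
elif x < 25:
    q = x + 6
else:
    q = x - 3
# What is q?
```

Trace (tracking q):
x = 30  # -> x = 30
if x < 13:  # condition is False
elif x < 25:  # condition is False
else:
    q = x - 3  # -> q = 27

Answer: 27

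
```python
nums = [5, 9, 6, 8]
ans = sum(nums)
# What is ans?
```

Answer: 28

Derivation:
Trace (tracking ans):
nums = [5, 9, 6, 8]  # -> nums = [5, 9, 6, 8]
ans = sum(nums)  # -> ans = 28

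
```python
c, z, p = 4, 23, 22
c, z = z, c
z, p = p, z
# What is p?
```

Answer: 4

Derivation:
Trace (tracking p):
c, z, p = (4, 23, 22)  # -> c = 4, z = 23, p = 22
c, z = (z, c)  # -> c = 23, z = 4
z, p = (p, z)  # -> z = 22, p = 4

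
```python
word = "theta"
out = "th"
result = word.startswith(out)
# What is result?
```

Trace (tracking result):
word = 'theta'  # -> word = 'theta'
out = 'th'  # -> out = 'th'
result = word.startswith(out)  # -> result = True

Answer: True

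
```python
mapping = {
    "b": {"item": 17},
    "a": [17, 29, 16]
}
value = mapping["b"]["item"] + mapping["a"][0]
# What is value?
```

Trace (tracking value):
mapping = {'b': {'item': 17}, 'a': [17, 29, 16]}  # -> mapping = {'b': {'item': 17}, 'a': [17, 29, 16]}
value = mapping['b']['item'] + mapping['a'][0]  # -> value = 34

Answer: 34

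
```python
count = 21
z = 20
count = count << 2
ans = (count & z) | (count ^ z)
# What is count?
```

Answer: 84

Derivation:
Trace (tracking count):
count = 21  # -> count = 21
z = 20  # -> z = 20
count = count << 2  # -> count = 84
ans = count & z | count ^ z  # -> ans = 84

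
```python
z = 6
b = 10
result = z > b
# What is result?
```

Trace (tracking result):
z = 6  # -> z = 6
b = 10  # -> b = 10
result = z > b  # -> result = False

Answer: False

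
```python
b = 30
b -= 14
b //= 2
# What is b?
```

Trace (tracking b):
b = 30  # -> b = 30
b -= 14  # -> b = 16
b //= 2  # -> b = 8

Answer: 8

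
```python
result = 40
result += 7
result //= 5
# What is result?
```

Answer: 9

Derivation:
Trace (tracking result):
result = 40  # -> result = 40
result += 7  # -> result = 47
result //= 5  # -> result = 9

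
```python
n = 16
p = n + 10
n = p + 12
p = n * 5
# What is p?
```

Trace (tracking p):
n = 16  # -> n = 16
p = n + 10  # -> p = 26
n = p + 12  # -> n = 38
p = n * 5  # -> p = 190

Answer: 190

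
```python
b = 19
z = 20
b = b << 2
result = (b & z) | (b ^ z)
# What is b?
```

Trace (tracking b):
b = 19  # -> b = 19
z = 20  # -> z = 20
b = b << 2  # -> b = 76
result = b & z | b ^ z  # -> result = 92

Answer: 76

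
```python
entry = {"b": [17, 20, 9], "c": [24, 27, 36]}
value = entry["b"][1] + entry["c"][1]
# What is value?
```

Answer: 47

Derivation:
Trace (tracking value):
entry = {'b': [17, 20, 9], 'c': [24, 27, 36]}  # -> entry = {'b': [17, 20, 9], 'c': [24, 27, 36]}
value = entry['b'][1] + entry['c'][1]  # -> value = 47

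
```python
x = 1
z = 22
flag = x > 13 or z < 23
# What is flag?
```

Trace (tracking flag):
x = 1  # -> x = 1
z = 22  # -> z = 22
flag = x > 13 or z < 23  # -> flag = True

Answer: True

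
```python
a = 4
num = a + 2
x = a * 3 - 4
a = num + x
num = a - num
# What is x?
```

Trace (tracking x):
a = 4  # -> a = 4
num = a + 2  # -> num = 6
x = a * 3 - 4  # -> x = 8
a = num + x  # -> a = 14
num = a - num  # -> num = 8

Answer: 8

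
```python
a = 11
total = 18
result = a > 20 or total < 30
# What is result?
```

Answer: True

Derivation:
Trace (tracking result):
a = 11  # -> a = 11
total = 18  # -> total = 18
result = a > 20 or total < 30  # -> result = True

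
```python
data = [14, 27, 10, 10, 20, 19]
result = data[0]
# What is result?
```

Answer: 14

Derivation:
Trace (tracking result):
data = [14, 27, 10, 10, 20, 19]  # -> data = [14, 27, 10, 10, 20, 19]
result = data[0]  # -> result = 14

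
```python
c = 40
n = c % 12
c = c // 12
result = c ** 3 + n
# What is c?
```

Trace (tracking c):
c = 40  # -> c = 40
n = c % 12  # -> n = 4
c = c // 12  # -> c = 3
result = c ** 3 + n  # -> result = 31

Answer: 3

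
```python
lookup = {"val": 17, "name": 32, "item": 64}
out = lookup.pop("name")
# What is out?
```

Answer: 32

Derivation:
Trace (tracking out):
lookup = {'val': 17, 'name': 32, 'item': 64}  # -> lookup = {'val': 17, 'name': 32, 'item': 64}
out = lookup.pop('name')  # -> out = 32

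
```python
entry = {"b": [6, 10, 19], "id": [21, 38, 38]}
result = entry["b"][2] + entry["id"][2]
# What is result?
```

Trace (tracking result):
entry = {'b': [6, 10, 19], 'id': [21, 38, 38]}  # -> entry = {'b': [6, 10, 19], 'id': [21, 38, 38]}
result = entry['b'][2] + entry['id'][2]  # -> result = 57

Answer: 57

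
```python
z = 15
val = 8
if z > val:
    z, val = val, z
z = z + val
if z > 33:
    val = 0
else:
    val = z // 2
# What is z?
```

Trace (tracking z):
z = 15  # -> z = 15
val = 8  # -> val = 8
if z > val:  # condition is True
    z, val = (val, z)  # -> z = 8, val = 15
z = z + val  # -> z = 23
if z > 33:  # condition is False
else:
    val = z // 2  # -> val = 11

Answer: 23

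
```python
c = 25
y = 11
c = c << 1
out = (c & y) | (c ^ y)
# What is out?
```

Trace (tracking out):
c = 25  # -> c = 25
y = 11  # -> y = 11
c = c << 1  # -> c = 50
out = c & y | c ^ y  # -> out = 59

Answer: 59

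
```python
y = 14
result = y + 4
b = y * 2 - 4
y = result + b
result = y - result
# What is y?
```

Answer: 42

Derivation:
Trace (tracking y):
y = 14  # -> y = 14
result = y + 4  # -> result = 18
b = y * 2 - 4  # -> b = 24
y = result + b  # -> y = 42
result = y - result  # -> result = 24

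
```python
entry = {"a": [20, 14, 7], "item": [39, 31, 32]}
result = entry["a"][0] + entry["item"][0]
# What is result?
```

Answer: 59

Derivation:
Trace (tracking result):
entry = {'a': [20, 14, 7], 'item': [39, 31, 32]}  # -> entry = {'a': [20, 14, 7], 'item': [39, 31, 32]}
result = entry['a'][0] + entry['item'][0]  # -> result = 59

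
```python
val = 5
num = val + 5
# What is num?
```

Answer: 10

Derivation:
Trace (tracking num):
val = 5  # -> val = 5
num = val + 5  # -> num = 10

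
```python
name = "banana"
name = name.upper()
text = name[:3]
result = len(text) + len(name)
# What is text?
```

Trace (tracking text):
name = 'banana'  # -> name = 'banana'
name = name.upper()  # -> name = 'BANANA'
text = name[:3]  # -> text = 'BAN'
result = len(text) + len(name)  # -> result = 9

Answer: 'BAN'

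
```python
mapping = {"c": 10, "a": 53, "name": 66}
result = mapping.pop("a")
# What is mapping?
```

Trace (tracking mapping):
mapping = {'c': 10, 'a': 53, 'name': 66}  # -> mapping = {'c': 10, 'a': 53, 'name': 66}
result = mapping.pop('a')  # -> result = 53

Answer: {'c': 10, 'name': 66}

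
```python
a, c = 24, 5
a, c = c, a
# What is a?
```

Trace (tracking a):
a, c = (24, 5)  # -> a = 24, c = 5
a, c = (c, a)  # -> a = 5, c = 24

Answer: 5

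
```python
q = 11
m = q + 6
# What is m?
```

Answer: 17

Derivation:
Trace (tracking m):
q = 11  # -> q = 11
m = q + 6  # -> m = 17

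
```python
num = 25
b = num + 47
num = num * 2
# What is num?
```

Answer: 50

Derivation:
Trace (tracking num):
num = 25  # -> num = 25
b = num + 47  # -> b = 72
num = num * 2  # -> num = 50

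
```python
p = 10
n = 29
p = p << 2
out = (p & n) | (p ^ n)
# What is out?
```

Answer: 61

Derivation:
Trace (tracking out):
p = 10  # -> p = 10
n = 29  # -> n = 29
p = p << 2  # -> p = 40
out = p & n | p ^ n  # -> out = 61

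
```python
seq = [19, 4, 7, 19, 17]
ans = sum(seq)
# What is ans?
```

Trace (tracking ans):
seq = [19, 4, 7, 19, 17]  # -> seq = [19, 4, 7, 19, 17]
ans = sum(seq)  # -> ans = 66

Answer: 66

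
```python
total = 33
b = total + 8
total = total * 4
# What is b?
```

Answer: 41

Derivation:
Trace (tracking b):
total = 33  # -> total = 33
b = total + 8  # -> b = 41
total = total * 4  # -> total = 132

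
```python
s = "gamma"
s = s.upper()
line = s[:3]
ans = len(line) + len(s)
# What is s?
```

Trace (tracking s):
s = 'gamma'  # -> s = 'gamma'
s = s.upper()  # -> s = 'GAMMA'
line = s[:3]  # -> line = 'GAM'
ans = len(line) + len(s)  # -> ans = 8

Answer: 'GAMMA'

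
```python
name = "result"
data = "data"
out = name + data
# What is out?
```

Answer: 'resultdata'

Derivation:
Trace (tracking out):
name = 'result'  # -> name = 'result'
data = 'data'  # -> data = 'data'
out = name + data  # -> out = 'resultdata'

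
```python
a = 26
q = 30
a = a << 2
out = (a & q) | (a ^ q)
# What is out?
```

Trace (tracking out):
a = 26  # -> a = 26
q = 30  # -> q = 30
a = a << 2  # -> a = 104
out = a & q | a ^ q  # -> out = 126

Answer: 126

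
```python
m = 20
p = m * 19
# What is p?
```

Trace (tracking p):
m = 20  # -> m = 20
p = m * 19  # -> p = 380

Answer: 380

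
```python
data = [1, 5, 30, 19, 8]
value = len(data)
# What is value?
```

Trace (tracking value):
data = [1, 5, 30, 19, 8]  # -> data = [1, 5, 30, 19, 8]
value = len(data)  # -> value = 5

Answer: 5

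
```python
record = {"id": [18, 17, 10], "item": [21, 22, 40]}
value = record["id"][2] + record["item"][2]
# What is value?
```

Answer: 50

Derivation:
Trace (tracking value):
record = {'id': [18, 17, 10], 'item': [21, 22, 40]}  # -> record = {'id': [18, 17, 10], 'item': [21, 22, 40]}
value = record['id'][2] + record['item'][2]  # -> value = 50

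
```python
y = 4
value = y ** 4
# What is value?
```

Answer: 256

Derivation:
Trace (tracking value):
y = 4  # -> y = 4
value = y ** 4  # -> value = 256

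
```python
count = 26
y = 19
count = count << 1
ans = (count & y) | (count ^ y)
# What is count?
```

Trace (tracking count):
count = 26  # -> count = 26
y = 19  # -> y = 19
count = count << 1  # -> count = 52
ans = count & y | count ^ y  # -> ans = 55

Answer: 52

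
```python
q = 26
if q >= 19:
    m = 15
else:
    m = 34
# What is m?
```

Answer: 15

Derivation:
Trace (tracking m):
q = 26  # -> q = 26
if q >= 19:  # condition is True
    m = 15  # -> m = 15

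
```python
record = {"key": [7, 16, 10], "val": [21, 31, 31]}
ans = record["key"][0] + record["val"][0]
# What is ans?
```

Trace (tracking ans):
record = {'key': [7, 16, 10], 'val': [21, 31, 31]}  # -> record = {'key': [7, 16, 10], 'val': [21, 31, 31]}
ans = record['key'][0] + record['val'][0]  # -> ans = 28

Answer: 28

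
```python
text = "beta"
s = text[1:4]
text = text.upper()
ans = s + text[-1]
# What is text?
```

Answer: 'BETA'

Derivation:
Trace (tracking text):
text = 'beta'  # -> text = 'beta'
s = text[1:4]  # -> s = 'eta'
text = text.upper()  # -> text = 'BETA'
ans = s + text[-1]  # -> ans = 'etaA'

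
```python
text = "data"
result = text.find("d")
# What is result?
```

Answer: 0

Derivation:
Trace (tracking result):
text = 'data'  # -> text = 'data'
result = text.find('d')  # -> result = 0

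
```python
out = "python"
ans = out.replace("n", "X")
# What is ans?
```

Trace (tracking ans):
out = 'python'  # -> out = 'python'
ans = out.replace('n', 'X')  # -> ans = 'pythoX'

Answer: 'pythoX'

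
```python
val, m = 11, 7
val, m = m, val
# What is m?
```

Answer: 11

Derivation:
Trace (tracking m):
val, m = (11, 7)  # -> val = 11, m = 7
val, m = (m, val)  # -> val = 7, m = 11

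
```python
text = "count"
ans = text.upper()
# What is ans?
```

Answer: 'COUNT'

Derivation:
Trace (tracking ans):
text = 'count'  # -> text = 'count'
ans = text.upper()  # -> ans = 'COUNT'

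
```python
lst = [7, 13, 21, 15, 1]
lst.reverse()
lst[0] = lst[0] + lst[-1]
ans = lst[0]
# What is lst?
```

Trace (tracking lst):
lst = [7, 13, 21, 15, 1]  # -> lst = [7, 13, 21, 15, 1]
lst.reverse()  # -> lst = [1, 15, 21, 13, 7]
lst[0] = lst[0] + lst[-1]  # -> lst = [8, 15, 21, 13, 7]
ans = lst[0]  # -> ans = 8

Answer: [8, 15, 21, 13, 7]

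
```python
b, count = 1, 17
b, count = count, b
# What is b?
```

Trace (tracking b):
b, count = (1, 17)  # -> b = 1, count = 17
b, count = (count, b)  # -> b = 17, count = 1

Answer: 17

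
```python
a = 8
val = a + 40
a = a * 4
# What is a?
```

Trace (tracking a):
a = 8  # -> a = 8
val = a + 40  # -> val = 48
a = a * 4  # -> a = 32

Answer: 32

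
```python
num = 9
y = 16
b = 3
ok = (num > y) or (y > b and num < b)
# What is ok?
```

Answer: False

Derivation:
Trace (tracking ok):
num = 9  # -> num = 9
y = 16  # -> y = 16
b = 3  # -> b = 3
ok = num > y or (y > b and num < b)  # -> ok = False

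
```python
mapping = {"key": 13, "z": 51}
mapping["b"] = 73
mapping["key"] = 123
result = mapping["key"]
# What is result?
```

Answer: 123

Derivation:
Trace (tracking result):
mapping = {'key': 13, 'z': 51}  # -> mapping = {'key': 13, 'z': 51}
mapping['b'] = 73  # -> mapping = {'key': 13, 'z': 51, 'b': 73}
mapping['key'] = 123  # -> mapping = {'key': 123, 'z': 51, 'b': 73}
result = mapping['key']  # -> result = 123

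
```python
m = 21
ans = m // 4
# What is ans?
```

Trace (tracking ans):
m = 21  # -> m = 21
ans = m // 4  # -> ans = 5

Answer: 5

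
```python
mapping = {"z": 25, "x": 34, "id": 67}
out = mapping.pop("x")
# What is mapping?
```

Answer: {'z': 25, 'id': 67}

Derivation:
Trace (tracking mapping):
mapping = {'z': 25, 'x': 34, 'id': 67}  # -> mapping = {'z': 25, 'x': 34, 'id': 67}
out = mapping.pop('x')  # -> out = 34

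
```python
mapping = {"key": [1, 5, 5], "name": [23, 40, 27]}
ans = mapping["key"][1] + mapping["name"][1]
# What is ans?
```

Answer: 45

Derivation:
Trace (tracking ans):
mapping = {'key': [1, 5, 5], 'name': [23, 40, 27]}  # -> mapping = {'key': [1, 5, 5], 'name': [23, 40, 27]}
ans = mapping['key'][1] + mapping['name'][1]  # -> ans = 45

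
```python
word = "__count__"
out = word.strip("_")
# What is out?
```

Trace (tracking out):
word = '__count__'  # -> word = '__count__'
out = word.strip('_')  # -> out = 'count'

Answer: 'count'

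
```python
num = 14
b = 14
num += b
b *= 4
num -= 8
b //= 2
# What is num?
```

Answer: 20

Derivation:
Trace (tracking num):
num = 14  # -> num = 14
b = 14  # -> b = 14
num += b  # -> num = 28
b *= 4  # -> b = 56
num -= 8  # -> num = 20
b //= 2  # -> b = 28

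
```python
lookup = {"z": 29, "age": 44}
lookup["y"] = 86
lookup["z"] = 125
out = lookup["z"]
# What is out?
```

Answer: 125

Derivation:
Trace (tracking out):
lookup = {'z': 29, 'age': 44}  # -> lookup = {'z': 29, 'age': 44}
lookup['y'] = 86  # -> lookup = {'z': 29, 'age': 44, 'y': 86}
lookup['z'] = 125  # -> lookup = {'z': 125, 'age': 44, 'y': 86}
out = lookup['z']  # -> out = 125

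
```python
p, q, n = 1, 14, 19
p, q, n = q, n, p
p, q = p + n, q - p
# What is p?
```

Trace (tracking p):
p, q, n = (1, 14, 19)  # -> p = 1, q = 14, n = 19
p, q, n = (q, n, p)  # -> p = 14, q = 19, n = 1
p, q = (p + n, q - p)  # -> p = 15, q = 5

Answer: 15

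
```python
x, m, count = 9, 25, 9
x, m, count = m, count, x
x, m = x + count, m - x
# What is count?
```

Trace (tracking count):
x, m, count = (9, 25, 9)  # -> x = 9, m = 25, count = 9
x, m, count = (m, count, x)  # -> x = 25, m = 9, count = 9
x, m = (x + count, m - x)  # -> x = 34, m = -16

Answer: 9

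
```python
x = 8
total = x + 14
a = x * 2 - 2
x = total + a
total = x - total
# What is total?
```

Trace (tracking total):
x = 8  # -> x = 8
total = x + 14  # -> total = 22
a = x * 2 - 2  # -> a = 14
x = total + a  # -> x = 36
total = x - total  # -> total = 14

Answer: 14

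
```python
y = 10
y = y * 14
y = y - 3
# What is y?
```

Trace (tracking y):
y = 10  # -> y = 10
y = y * 14  # -> y = 140
y = y - 3  # -> y = 137

Answer: 137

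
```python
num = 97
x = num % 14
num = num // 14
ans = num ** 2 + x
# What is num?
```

Trace (tracking num):
num = 97  # -> num = 97
x = num % 14  # -> x = 13
num = num // 14  # -> num = 6
ans = num ** 2 + x  # -> ans = 49

Answer: 6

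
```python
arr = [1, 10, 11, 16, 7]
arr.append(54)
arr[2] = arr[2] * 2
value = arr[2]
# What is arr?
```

Trace (tracking arr):
arr = [1, 10, 11, 16, 7]  # -> arr = [1, 10, 11, 16, 7]
arr.append(54)  # -> arr = [1, 10, 11, 16, 7, 54]
arr[2] = arr[2] * 2  # -> arr = [1, 10, 22, 16, 7, 54]
value = arr[2]  # -> value = 22

Answer: [1, 10, 22, 16, 7, 54]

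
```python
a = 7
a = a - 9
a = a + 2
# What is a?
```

Answer: 0

Derivation:
Trace (tracking a):
a = 7  # -> a = 7
a = a - 9  # -> a = -2
a = a + 2  # -> a = 0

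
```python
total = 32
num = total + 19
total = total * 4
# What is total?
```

Answer: 128

Derivation:
Trace (tracking total):
total = 32  # -> total = 32
num = total + 19  # -> num = 51
total = total * 4  # -> total = 128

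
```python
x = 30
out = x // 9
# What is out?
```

Trace (tracking out):
x = 30  # -> x = 30
out = x // 9  # -> out = 3

Answer: 3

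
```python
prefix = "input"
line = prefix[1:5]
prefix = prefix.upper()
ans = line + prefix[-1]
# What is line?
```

Trace (tracking line):
prefix = 'input'  # -> prefix = 'input'
line = prefix[1:5]  # -> line = 'nput'
prefix = prefix.upper()  # -> prefix = 'INPUT'
ans = line + prefix[-1]  # -> ans = 'nputT'

Answer: 'nput'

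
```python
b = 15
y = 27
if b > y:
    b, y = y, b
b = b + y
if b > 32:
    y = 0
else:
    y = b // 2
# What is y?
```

Answer: 0

Derivation:
Trace (tracking y):
b = 15  # -> b = 15
y = 27  # -> y = 27
if b > y:  # condition is False
b = b + y  # -> b = 42
if b > 32:  # condition is True
    y = 0  # -> y = 0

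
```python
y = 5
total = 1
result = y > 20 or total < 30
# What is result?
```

Answer: True

Derivation:
Trace (tracking result):
y = 5  # -> y = 5
total = 1  # -> total = 1
result = y > 20 or total < 30  # -> result = True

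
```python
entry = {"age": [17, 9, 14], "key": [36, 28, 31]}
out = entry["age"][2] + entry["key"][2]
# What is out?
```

Answer: 45

Derivation:
Trace (tracking out):
entry = {'age': [17, 9, 14], 'key': [36, 28, 31]}  # -> entry = {'age': [17, 9, 14], 'key': [36, 28, 31]}
out = entry['age'][2] + entry['key'][2]  # -> out = 45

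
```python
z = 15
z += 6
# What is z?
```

Trace (tracking z):
z = 15  # -> z = 15
z += 6  # -> z = 21

Answer: 21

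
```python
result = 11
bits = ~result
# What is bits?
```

Trace (tracking bits):
result = 11  # -> result = 11
bits = ~result  # -> bits = -12

Answer: -12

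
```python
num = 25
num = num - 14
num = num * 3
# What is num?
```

Trace (tracking num):
num = 25  # -> num = 25
num = num - 14  # -> num = 11
num = num * 3  # -> num = 33

Answer: 33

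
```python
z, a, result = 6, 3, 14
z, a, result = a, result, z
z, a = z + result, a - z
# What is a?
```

Answer: 11

Derivation:
Trace (tracking a):
z, a, result = (6, 3, 14)  # -> z = 6, a = 3, result = 14
z, a, result = (a, result, z)  # -> z = 3, a = 14, result = 6
z, a = (z + result, a - z)  # -> z = 9, a = 11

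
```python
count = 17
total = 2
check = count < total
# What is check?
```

Trace (tracking check):
count = 17  # -> count = 17
total = 2  # -> total = 2
check = count < total  # -> check = False

Answer: False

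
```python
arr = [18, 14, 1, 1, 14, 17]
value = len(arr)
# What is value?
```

Answer: 6

Derivation:
Trace (tracking value):
arr = [18, 14, 1, 1, 14, 17]  # -> arr = [18, 14, 1, 1, 14, 17]
value = len(arr)  # -> value = 6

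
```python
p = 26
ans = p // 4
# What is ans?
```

Answer: 6

Derivation:
Trace (tracking ans):
p = 26  # -> p = 26
ans = p // 4  # -> ans = 6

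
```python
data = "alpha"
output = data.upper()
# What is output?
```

Answer: 'ALPHA'

Derivation:
Trace (tracking output):
data = 'alpha'  # -> data = 'alpha'
output = data.upper()  # -> output = 'ALPHA'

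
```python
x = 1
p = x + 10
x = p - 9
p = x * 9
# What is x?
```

Trace (tracking x):
x = 1  # -> x = 1
p = x + 10  # -> p = 11
x = p - 9  # -> x = 2
p = x * 9  # -> p = 18

Answer: 2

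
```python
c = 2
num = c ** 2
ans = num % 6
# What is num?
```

Trace (tracking num):
c = 2  # -> c = 2
num = c ** 2  # -> num = 4
ans = num % 6  # -> ans = 4

Answer: 4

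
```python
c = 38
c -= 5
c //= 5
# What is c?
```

Trace (tracking c):
c = 38  # -> c = 38
c -= 5  # -> c = 33
c //= 5  # -> c = 6

Answer: 6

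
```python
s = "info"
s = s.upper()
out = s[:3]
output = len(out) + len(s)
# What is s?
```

Trace (tracking s):
s = 'info'  # -> s = 'info'
s = s.upper()  # -> s = 'INFO'
out = s[:3]  # -> out = 'INF'
output = len(out) + len(s)  # -> output = 7

Answer: 'INFO'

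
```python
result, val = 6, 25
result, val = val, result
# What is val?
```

Answer: 6

Derivation:
Trace (tracking val):
result, val = (6, 25)  # -> result = 6, val = 25
result, val = (val, result)  # -> result = 25, val = 6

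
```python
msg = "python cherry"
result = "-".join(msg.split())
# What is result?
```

Answer: 'python-cherry'

Derivation:
Trace (tracking result):
msg = 'python cherry'  # -> msg = 'python cherry'
result = '-'.join(msg.split())  # -> result = 'python-cherry'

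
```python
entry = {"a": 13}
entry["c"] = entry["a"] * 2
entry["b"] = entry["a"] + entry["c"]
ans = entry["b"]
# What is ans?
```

Trace (tracking ans):
entry = {'a': 13}  # -> entry = {'a': 13}
entry['c'] = entry['a'] * 2  # -> entry = {'a': 13, 'c': 26}
entry['b'] = entry['a'] + entry['c']  # -> entry = {'a': 13, 'c': 26, 'b': 39}
ans = entry['b']  # -> ans = 39

Answer: 39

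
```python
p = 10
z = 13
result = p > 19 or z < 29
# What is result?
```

Trace (tracking result):
p = 10  # -> p = 10
z = 13  # -> z = 13
result = p > 19 or z < 29  # -> result = True

Answer: True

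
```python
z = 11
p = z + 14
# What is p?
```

Trace (tracking p):
z = 11  # -> z = 11
p = z + 14  # -> p = 25

Answer: 25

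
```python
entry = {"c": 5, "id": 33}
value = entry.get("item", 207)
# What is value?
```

Trace (tracking value):
entry = {'c': 5, 'id': 33}  # -> entry = {'c': 5, 'id': 33}
value = entry.get('item', 207)  # -> value = 207

Answer: 207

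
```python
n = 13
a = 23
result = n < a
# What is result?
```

Trace (tracking result):
n = 13  # -> n = 13
a = 23  # -> a = 23
result = n < a  # -> result = True

Answer: True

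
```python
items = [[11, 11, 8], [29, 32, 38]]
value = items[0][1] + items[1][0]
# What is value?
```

Trace (tracking value):
items = [[11, 11, 8], [29, 32, 38]]  # -> items = [[11, 11, 8], [29, 32, 38]]
value = items[0][1] + items[1][0]  # -> value = 40

Answer: 40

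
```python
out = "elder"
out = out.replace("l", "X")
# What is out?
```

Answer: 'eXder'

Derivation:
Trace (tracking out):
out = 'elder'  # -> out = 'elder'
out = out.replace('l', 'X')  # -> out = 'eXder'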